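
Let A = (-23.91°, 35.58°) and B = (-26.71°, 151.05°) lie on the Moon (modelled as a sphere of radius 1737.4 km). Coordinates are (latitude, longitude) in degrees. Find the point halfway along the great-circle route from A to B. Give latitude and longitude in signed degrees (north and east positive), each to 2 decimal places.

-41.53°, 92.27°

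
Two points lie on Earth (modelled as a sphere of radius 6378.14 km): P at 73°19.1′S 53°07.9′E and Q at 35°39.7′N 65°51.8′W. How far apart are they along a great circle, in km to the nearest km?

14715 km

With latitudes φ₁ = -73.318°, φ₂ = 35.662° and longitude difference Δλ = -118.995°:
Haversine: a = sin²(Δφ/2) + cos φ₁ cos φ₂ sin²(Δλ/2) = 0.6626 + (0.2871)(0.8125)(0.7424) = 0.83576.
Central angle c = 2·arcsin(√a) = 2.30705 rad.
Distance = R·c = 6378.14 × 2.3070 ≈ 14715 km.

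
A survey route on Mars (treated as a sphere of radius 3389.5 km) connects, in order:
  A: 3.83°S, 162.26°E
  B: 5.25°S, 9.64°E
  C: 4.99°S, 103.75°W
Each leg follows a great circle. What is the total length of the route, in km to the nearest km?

Leg A→B: central angle 2.6386 rad, distance 8943.7 km.
Leg B→C: central angle 1.9669 rad, distance 6666.9 km.
Total: 8943.7 + 6666.9 ≈ 15611 km.

15611 km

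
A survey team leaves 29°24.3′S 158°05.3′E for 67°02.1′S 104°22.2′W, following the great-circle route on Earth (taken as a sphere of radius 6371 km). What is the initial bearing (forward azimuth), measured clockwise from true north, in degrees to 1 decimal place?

154.9°

With φ₁ = -0.5132, φ₂ = -1.1700, Δλ = 1.7024 rad, the forward-azimuth formula gives
θ = atan2( sin Δλ cos φ₂ , cos φ₁ sin φ₂ − sin φ₁ cos φ₂ cos Δλ ) = atan2(0.3868, -0.8273) = 154.94°.
So the initial bearing is 154.9°.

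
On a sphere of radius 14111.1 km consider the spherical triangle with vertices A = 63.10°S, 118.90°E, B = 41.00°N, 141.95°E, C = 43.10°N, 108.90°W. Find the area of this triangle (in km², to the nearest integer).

Side lengths (central angles): a = 1.3000, b = 2.5521, c = 1.8451 rad; semiperimeter s = 2.8486.
By l'Huilier's theorem, tan(E/4) = √[tan(s/2) tan((s−a)/2) tan((s−b)/2) tan((s−c)/2)], giving spherical excess E = 2.5404 rad.
Area = E·R² = 2.5404 × (14111.1)² ≈ 505843588 km².

505843588 km²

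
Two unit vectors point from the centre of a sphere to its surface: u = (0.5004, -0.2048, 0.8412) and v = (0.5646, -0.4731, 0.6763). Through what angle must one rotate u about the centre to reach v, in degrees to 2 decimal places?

18.50°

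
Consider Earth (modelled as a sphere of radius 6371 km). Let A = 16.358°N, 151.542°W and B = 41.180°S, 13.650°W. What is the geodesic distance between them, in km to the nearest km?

In radians: φ₁ = 0.2855, φ₂ = -0.7187, Δλ = 137.892° = 2.4067 rad.
cos c = sin φ₁ sin φ₂ + cos φ₁ cos φ₂ cos Δλ = (0.2816)(-0.6584) + (0.9595)(0.7526)(-0.7419) = -0.72121,
so c = arccos(-0.72121) = 2.37634 rad.
Distance = R·c = 6371 × 2.3763 ≈ 15140 km.

15140 km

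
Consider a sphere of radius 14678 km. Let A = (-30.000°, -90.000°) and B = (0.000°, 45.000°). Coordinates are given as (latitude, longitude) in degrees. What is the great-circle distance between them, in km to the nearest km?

32730 km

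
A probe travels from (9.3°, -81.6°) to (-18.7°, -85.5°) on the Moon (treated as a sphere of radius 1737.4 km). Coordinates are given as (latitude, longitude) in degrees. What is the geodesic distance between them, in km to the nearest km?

857 km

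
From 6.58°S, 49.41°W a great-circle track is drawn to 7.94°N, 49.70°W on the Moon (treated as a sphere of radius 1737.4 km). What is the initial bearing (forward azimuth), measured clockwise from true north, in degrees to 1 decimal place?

Δλ = -0.290° = -0.0051 rad.
y = sin Δλ · cos φ₂ = (-0.0051)(0.9904) = -0.0050
x = cos φ₁ sin φ₂ − sin φ₁ cos φ₂ cos Δλ = (0.9934)(0.1381) − (-0.1146)(0.9904)(1.0000) = 0.2507
θ = atan2(y, x) = -1.15°; adding 360° gives 358.9°.

358.9°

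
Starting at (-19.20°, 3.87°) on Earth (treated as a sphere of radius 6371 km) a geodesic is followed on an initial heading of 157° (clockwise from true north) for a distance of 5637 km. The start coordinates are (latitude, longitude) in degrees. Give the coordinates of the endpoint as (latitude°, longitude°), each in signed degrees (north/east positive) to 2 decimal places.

Angular distance δ = d/R = 5637/6371 = 0.88479 rad; initial bearing θ = 2.7402 rad.
sin φ₂ = sin φ₁ cos δ + cos φ₁ sin δ cos θ = (-0.3289)(0.6335) + (0.9444)(0.7738)(-0.9205) = -0.8810, so φ₂ = -61.76°.
Δλ = atan2(sin θ sin δ cos φ₁, cos δ − sin φ₁ sin φ₂) = atan2(0.2855, 0.3437) = 39.715°.
λ₂ = 3.870° + 39.715° = 43.59°.

-61.76°, 43.59°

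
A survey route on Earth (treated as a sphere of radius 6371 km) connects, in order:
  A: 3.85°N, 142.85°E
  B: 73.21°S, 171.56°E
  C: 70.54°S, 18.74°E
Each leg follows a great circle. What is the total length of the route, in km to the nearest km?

12714 km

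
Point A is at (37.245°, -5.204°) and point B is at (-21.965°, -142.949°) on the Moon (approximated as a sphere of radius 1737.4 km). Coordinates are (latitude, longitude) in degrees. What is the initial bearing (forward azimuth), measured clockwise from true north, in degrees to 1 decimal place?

280.7°

With φ₁ = 0.6500, φ₂ = -0.3834, Δλ = -2.4041 rad, the forward-azimuth formula gives
θ = atan2( sin Δλ cos φ₂ , cos φ₁ sin φ₂ − sin φ₁ cos φ₂ cos Δλ ) = atan2(-0.6236, 0.1177) = -79.31°.
Adding 360° brings this into [0°, 360°): 280.7°.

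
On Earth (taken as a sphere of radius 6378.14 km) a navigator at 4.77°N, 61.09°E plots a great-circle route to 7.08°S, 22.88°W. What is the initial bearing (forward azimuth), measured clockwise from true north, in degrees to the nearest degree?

262°

Δλ = -83.970° = -1.4656 rad.
y = sin Δλ · cos φ₂ = (-0.9945)(0.9924) = -0.9869
x = cos φ₁ sin φ₂ − sin φ₁ cos φ₂ cos Δλ = (0.9965)(-0.1233) − (0.0832)(0.9924)(0.1050) = -0.1315
θ = atan2(y, x) = -97.59°; adding 360° gives 262°.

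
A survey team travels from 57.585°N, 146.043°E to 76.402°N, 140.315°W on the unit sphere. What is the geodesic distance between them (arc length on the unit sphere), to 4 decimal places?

Let φ₁ = 1.0050 rad, φ₂ = 1.3335 rad, and Δλ = 1.2853 rad.
cos c = sin φ₁ sin φ₂ + cos φ₁ cos φ₂ cos Δλ = (0.8442)(0.9720) + (0.5360)(0.2351)(0.2816) = 0.85602,
so c = arccos(0.85602) = 0.54328 rad.
On the unit sphere the arc length equals the central angle: 0.5433.

0.5433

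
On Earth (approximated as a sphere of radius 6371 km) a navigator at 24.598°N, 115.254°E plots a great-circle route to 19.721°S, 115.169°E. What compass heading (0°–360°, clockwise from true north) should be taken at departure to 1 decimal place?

Δλ = -0.085° = -0.0015 rad.
y = sin Δλ · cos φ₂ = (-0.0015)(0.9413) = -0.0014
x = cos φ₁ sin φ₂ − sin φ₁ cos φ₂ cos Δλ = (0.9093)(-0.3374) − (0.4162)(0.9413)(1.0000) = -0.6987
θ = atan2(y, x) = -179.89°; adding 360° gives 180.1°.

180.1°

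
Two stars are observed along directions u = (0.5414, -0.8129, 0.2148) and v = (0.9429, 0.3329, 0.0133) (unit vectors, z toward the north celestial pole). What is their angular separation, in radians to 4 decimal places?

1.3256 rad

u·v = 0.2427; |u| = 1.0000, |v| = 1.0000.
cos θ = (u·v)/(|u||v|) = 0.2427, so θ = 1.3256 rad.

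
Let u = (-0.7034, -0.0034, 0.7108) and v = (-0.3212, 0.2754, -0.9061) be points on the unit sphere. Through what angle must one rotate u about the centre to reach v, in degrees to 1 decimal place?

u·v = -0.4191; |u| = 1.0000, |v| = 1.0000.
cos θ = (u·v)/(|u||v|) = -0.4190, so θ = 114.8°.

114.8°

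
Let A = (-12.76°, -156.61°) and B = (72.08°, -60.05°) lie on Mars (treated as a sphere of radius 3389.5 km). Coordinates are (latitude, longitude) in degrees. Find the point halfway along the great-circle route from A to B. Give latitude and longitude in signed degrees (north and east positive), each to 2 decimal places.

36.47°, -138.60°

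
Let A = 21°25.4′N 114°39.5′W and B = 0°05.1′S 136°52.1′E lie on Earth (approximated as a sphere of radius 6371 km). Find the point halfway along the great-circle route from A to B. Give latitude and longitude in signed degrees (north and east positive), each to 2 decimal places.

17.85°, -171.74°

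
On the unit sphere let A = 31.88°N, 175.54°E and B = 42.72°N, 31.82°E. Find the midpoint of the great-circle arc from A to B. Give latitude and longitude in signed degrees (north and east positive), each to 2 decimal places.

67.29°, 116.12°

Central angle δ = 1.7159 rad. Interpolating on the sphere with fraction f = 0.5:
P = [sin((1−f)δ)·A + sin(fδ)·B] / sin δ = 0.7645·A + 0.7645·B in Cartesian coordinates,
giving P = (-0.1700, 0.3466, 0.9225), i.e. latitude 67.29°, longitude 116.12°.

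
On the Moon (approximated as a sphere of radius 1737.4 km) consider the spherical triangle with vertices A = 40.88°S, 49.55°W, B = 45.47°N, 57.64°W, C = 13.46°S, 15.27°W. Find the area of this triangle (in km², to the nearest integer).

Side lengths (central angles): a = 1.2261, b = 0.7076, c = 1.5124 rad; semiperimeter s = 1.7230.
By l'Huilier's theorem, tan(E/4) = √[tan(s/2) tan((s−a)/2) tan((s−b)/2) tan((s−c)/2)], giving spherical excess E = 0.5244 rad.
Area = E·R² = 0.5244 × (1737.4)² ≈ 1582923 km².

1582923 km²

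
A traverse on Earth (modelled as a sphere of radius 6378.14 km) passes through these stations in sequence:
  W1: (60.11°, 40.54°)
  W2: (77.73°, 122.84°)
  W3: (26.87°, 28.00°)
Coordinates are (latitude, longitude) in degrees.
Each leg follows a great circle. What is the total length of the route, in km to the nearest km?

Leg W1→W2: central angle 0.5328 rad, distance 3398.5 km.
Leg W2→W3: central angle 1.1311 rad, distance 7214.4 km.
Total: 3398.5 + 7214.4 ≈ 10613 km.

10613 km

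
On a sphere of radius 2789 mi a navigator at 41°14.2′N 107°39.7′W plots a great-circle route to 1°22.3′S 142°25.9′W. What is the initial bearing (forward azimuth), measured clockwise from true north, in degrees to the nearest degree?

226°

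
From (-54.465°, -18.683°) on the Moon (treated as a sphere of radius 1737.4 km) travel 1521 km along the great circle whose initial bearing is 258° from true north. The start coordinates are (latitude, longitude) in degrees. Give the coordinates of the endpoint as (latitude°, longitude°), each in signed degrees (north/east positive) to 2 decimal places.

Angular distance δ = d/R = 1521/1737.4 = 0.87545 rad; initial bearing θ = 4.5029 rad.
sin φ₂ = sin φ₁ cos δ + cos φ₁ sin δ cos θ = (-0.8138)(0.6407) + (0.5812)(0.7678)(-0.2079) = -0.6141, so φ₂ = -37.89°.
Δλ = atan2(sin θ sin δ cos φ₁, cos δ − sin φ₁ sin φ₂) = atan2(-0.4365, 0.1409) = -72.110°.
λ₂ = -18.683° − 72.110° = -90.79°.

-37.89°, -90.79°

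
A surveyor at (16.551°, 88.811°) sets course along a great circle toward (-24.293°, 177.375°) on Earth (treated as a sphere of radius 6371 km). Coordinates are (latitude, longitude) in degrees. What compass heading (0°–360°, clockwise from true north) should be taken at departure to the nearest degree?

114°

With φ₁ = 0.2889, φ₂ = -0.4240, Δλ = 1.5457 rad, the forward-azimuth formula gives
θ = atan2( sin Δλ cos φ₂ , cos φ₁ sin φ₂ − sin φ₁ cos φ₂ cos Δλ ) = atan2(0.9112, -0.4009) = 113.75°.
So the initial bearing is 114°.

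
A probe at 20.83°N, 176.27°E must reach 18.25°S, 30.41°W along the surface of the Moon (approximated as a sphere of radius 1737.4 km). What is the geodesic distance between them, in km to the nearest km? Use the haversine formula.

In radians: φ₁ = 0.3636, φ₂ = -0.3185, Δλ = 153.320° = 2.6759 rad.
Haversine: a = sin²(Δφ/2) + cos φ₁ cos φ₂ sin²(Δλ/2) = 0.1119 + (0.9346)(0.9497)(0.9468) = 0.95224.
Central angle c = 2·arcsin(√a) = 2.70095 rad.
Distance = R·c = 1737.4 × 2.7010 ≈ 4693 km.

4693 km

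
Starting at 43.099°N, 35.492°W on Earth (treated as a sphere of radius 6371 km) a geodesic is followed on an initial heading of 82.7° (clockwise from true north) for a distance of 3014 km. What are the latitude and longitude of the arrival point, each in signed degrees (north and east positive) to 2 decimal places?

40.58°, 1.02°

Angular distance δ = d/R = 3014/6371 = 0.47308 rad; initial bearing θ = 1.4434 rad.
sin φ₂ = sin φ₁ cos δ + cos φ₁ sin δ cos θ = (0.6833)(0.8902) + (0.7302)(0.4556)(0.1271) = 0.6505, so φ₂ = 40.58°.
Δλ = atan2(sin θ sin δ cos φ₁, cos δ − sin φ₁ sin φ₂) = atan2(0.3300, 0.4457) = 36.515°.
λ₂ = -35.492° + 36.515° = 1.02°.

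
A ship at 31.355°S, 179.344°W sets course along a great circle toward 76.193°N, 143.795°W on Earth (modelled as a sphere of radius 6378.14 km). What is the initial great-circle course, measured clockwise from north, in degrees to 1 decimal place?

8.5°

With φ₁ = -0.5472, φ₂ = 1.3298, Δλ = 0.6204 rad, the forward-azimuth formula gives
θ = atan2( sin Δλ cos φ₂ , cos φ₁ sin φ₂ − sin φ₁ cos φ₂ cos Δλ ) = atan2(0.1388, 0.9303) = 8.48°.
So the initial bearing is 8.5°.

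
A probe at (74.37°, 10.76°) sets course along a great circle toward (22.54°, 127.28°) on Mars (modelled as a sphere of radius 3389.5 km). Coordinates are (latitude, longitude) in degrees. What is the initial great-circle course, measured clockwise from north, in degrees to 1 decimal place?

58.8°

With φ₁ = 1.2980, φ₂ = 0.3934, Δλ = 2.0337 rad, the forward-azimuth formula gives
θ = atan2( sin Δλ cos φ₂ , cos φ₁ sin φ₂ − sin φ₁ cos φ₂ cos Δλ ) = atan2(0.8264, 0.5004) = 58.80°.
So the initial bearing is 58.8°.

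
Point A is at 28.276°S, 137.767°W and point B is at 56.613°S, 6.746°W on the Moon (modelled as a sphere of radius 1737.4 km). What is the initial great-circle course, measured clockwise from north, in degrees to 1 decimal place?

155.4°

With φ₁ = -0.4935, φ₂ = -0.9881, Δλ = 2.2867 rad, the forward-azimuth formula gives
θ = atan2( sin Δλ cos φ₂ , cos φ₁ sin φ₂ − sin φ₁ cos φ₂ cos Δλ ) = atan2(0.4152, -0.9064) = 155.39°.
So the initial bearing is 155.4°.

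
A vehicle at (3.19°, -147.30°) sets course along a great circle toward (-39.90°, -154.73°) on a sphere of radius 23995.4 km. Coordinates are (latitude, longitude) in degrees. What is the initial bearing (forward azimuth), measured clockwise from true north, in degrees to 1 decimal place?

With φ₁ = 0.0557, φ₂ = -0.6964, Δλ = -0.1297 rad, the forward-azimuth formula gives
θ = atan2( sin Δλ cos φ₂ , cos φ₁ sin φ₂ − sin φ₁ cos φ₂ cos Δλ ) = atan2(-0.0992, -0.6828) = -171.73°.
Adding 360° brings this into [0°, 360°): 188.3°.

188.3°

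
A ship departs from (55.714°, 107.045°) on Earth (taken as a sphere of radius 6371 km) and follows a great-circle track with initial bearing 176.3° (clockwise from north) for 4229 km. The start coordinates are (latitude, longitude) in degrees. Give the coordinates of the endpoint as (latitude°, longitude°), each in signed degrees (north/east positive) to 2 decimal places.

Angular distance δ = d/R = 4229/6371 = 0.66379 rad; initial bearing θ = 3.0770 rad.
sin φ₂ = sin φ₁ cos δ + cos φ₁ sin δ cos θ = (0.8262)(0.7877) + (0.5633)(0.6161)(-0.9979) = 0.3045, so φ₂ = 17.73°.
Δλ = atan2(sin θ sin δ cos φ₁, cos δ − sin φ₁ sin φ₂) = atan2(0.0224, 0.5361) = 2.392°.
λ₂ = 107.045° + 2.392° = 109.44°.

17.73°, 109.44°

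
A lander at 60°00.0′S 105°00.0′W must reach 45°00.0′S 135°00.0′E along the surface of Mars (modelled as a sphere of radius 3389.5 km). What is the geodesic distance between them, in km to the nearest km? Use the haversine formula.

3797 km

With latitudes φ₁ = -60.000°, φ₂ = -45.000° and longitude difference Δλ = -120.000°:
Haversine: a = sin²(Δφ/2) + cos φ₁ cos φ₂ sin²(Δλ/2) = 0.0170 + (0.5000)(0.7071)(0.7500) = 0.28220.
Central angle c = 2·arcsin(√a) = 1.12010 rad.
Distance = R·c = 3389.5 × 1.1201 ≈ 3797 km.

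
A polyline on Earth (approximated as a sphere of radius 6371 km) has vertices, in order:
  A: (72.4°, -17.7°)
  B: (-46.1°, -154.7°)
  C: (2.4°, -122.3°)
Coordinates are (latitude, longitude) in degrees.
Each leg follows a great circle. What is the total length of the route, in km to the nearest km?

22624 km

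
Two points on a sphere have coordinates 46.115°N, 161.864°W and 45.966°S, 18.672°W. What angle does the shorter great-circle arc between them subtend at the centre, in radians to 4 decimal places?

Let φ₁ = 0.8049 rad, φ₂ = -0.8023 rad, and Δλ = 2.4992 rad.
cos c = sin φ₁ sin φ₂ + cos φ₁ cos φ₂ cos Δλ = (0.7207)(-0.7189) + (0.6932)(0.6951)(-0.8006) = -0.90394,
so c = arccos(-0.90394) = 2.69969 rad.
So the angular separation is 2.6997 rad.

2.6997 rad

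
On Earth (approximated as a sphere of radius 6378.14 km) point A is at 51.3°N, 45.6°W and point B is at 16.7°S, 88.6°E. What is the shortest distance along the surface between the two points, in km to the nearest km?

Let φ₁ = 0.8954 rad, φ₂ = -0.2915 rad, and Δλ = 2.3422 rad.
cos c = sin φ₁ sin φ₂ + cos φ₁ cos φ₂ cos Δλ = (0.7804)(-0.2874) + (0.6252)(0.9578)(-0.6972) = -0.64178,
so c = arccos(-0.64178) = 2.26761 rad.
Distance = R·c = 6378.14 × 2.2676 ≈ 14463 km.

14463 km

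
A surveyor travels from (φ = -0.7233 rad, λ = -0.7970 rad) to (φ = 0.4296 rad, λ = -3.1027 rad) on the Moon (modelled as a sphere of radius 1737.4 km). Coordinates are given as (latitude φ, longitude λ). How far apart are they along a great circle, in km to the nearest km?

4158 km

In radians: φ₁ = -0.7233, φ₂ = 0.4296, Δλ = -132.107° = -2.3057 rad.
cos c = sin φ₁ sin φ₂ + cos φ₁ cos φ₂ cos Δλ = (-0.6619)(0.4165) + (0.7496)(0.9091)(-0.6705) = -0.73263,
so c = arccos(-0.73263) = 2.39298 rad.
Distance = R·c = 1737.4 × 2.3930 ≈ 4158 km.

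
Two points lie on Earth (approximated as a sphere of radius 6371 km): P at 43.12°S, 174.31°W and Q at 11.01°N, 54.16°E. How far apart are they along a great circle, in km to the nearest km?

Let φ₁ = -0.7526 rad, φ₂ = 0.1922 rad, and Δλ = -2.2956 rad.
cos c = sin φ₁ sin φ₂ + cos φ₁ cos φ₂ cos Δλ = (-0.6835)(0.1910) + (0.7299)(0.9816)(-0.6630) = -0.60558,
so c = arccos(-0.60558) = 2.22129 rad.
Distance = R·c = 6371 × 2.2213 ≈ 14152 km.

14152 km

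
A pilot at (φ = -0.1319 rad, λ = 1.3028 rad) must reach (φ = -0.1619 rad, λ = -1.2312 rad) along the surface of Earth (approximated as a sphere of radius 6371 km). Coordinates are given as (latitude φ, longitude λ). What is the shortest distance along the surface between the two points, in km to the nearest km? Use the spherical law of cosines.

Let φ₁ = -0.1319 rad, φ₂ = -0.1619 rad, and Δλ = -2.5340 rad.
cos c = sin φ₁ sin φ₂ + cos φ₁ cos φ₂ cos Δλ = (-0.1315)(-0.1612) + (0.9913)(0.9869)(-0.8210) = -0.78205,
so c = arccos(-0.78205) = 2.46874 rad.
Distance = R·c = 6371 × 2.4687 ≈ 15728 km.

15728 km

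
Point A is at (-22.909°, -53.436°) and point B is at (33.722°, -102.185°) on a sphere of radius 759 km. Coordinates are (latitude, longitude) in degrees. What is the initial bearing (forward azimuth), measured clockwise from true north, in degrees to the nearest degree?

319°

With φ₁ = -0.3998, φ₂ = 0.5886, Δλ = -0.8508 rad, the forward-azimuth formula gives
θ = atan2( sin Δλ cos φ₂ , cos φ₁ sin φ₂ − sin φ₁ cos φ₂ cos Δλ ) = atan2(-0.6253, 0.7249) = -40.78°.
Adding 360° brings this into [0°, 360°): 319°.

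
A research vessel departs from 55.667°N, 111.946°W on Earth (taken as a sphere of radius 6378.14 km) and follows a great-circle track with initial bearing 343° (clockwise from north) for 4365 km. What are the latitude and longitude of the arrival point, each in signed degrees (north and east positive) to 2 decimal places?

Angular distance δ = d/R = 4365/6378.14 = 0.68437 rad; initial bearing θ = 5.9865 rad.
sin φ₂ = sin φ₁ cos δ + cos φ₁ sin δ cos θ = (0.8258)(0.7748) + (0.5640)(0.6322)(0.9563) = 0.9808, so φ₂ = 78.75°.
Δλ = atan2(sin θ sin δ cos φ₁, cos δ − sin φ₁ sin φ₂) = atan2(-0.1042, -0.0351) = -108.608°.
λ₂ = -111.946° − 108.608° = -220.55° → 139.45° after wrapping to (−180°, 180°].

78.75°, 139.45°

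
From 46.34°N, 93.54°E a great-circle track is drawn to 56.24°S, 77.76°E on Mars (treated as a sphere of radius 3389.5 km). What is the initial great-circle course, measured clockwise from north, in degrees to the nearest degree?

With φ₁ = 0.8088, φ₂ = -0.9816, Δλ = -0.2754 rad, the forward-azimuth formula gives
θ = atan2( sin Δλ cos φ₂ , cos φ₁ sin φ₂ − sin φ₁ cos φ₂ cos Δλ ) = atan2(-0.1511, -0.9608) = -171.06°.
Adding 360° brings this into [0°, 360°): 189°.

189°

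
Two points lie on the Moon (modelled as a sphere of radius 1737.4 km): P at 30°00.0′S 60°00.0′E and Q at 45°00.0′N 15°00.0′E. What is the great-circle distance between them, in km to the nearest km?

With latitudes φ₁ = -30.000°, φ₂ = 45.000° and longitude difference Δλ = -45.000°:
cos c = sin φ₁ sin φ₂ + cos φ₁ cos φ₂ cos Δλ = (-0.5000)(0.7071) + (0.8660)(0.7071)(0.7071) = 0.07946,
so c = arccos(0.07946) = 1.49125 rad.
Distance = R·c = 1737.4 × 1.4913 ≈ 2591 km.

2591 km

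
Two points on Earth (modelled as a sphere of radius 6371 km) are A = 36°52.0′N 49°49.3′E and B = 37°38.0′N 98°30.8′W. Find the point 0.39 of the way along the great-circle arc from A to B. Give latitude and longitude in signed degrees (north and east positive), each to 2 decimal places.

67.31°, 6.31°

Central angle δ = 1.7446 rad. Interpolating on the sphere with fraction f = 0.39:
P = [sin((1−f)δ)·A + sin(fδ)·B] / sin δ = 0.8878·A + 0.6387·B in Cartesian coordinates,
giving P = (0.3833, 0.0424, 0.9226), i.e. latitude 67.31°, longitude 6.31°.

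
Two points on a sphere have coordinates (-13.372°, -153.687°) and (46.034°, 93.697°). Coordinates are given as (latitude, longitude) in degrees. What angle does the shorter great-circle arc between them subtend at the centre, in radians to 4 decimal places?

2.0111 rad

With latitudes φ₁ = -13.372°, φ₂ = 46.034° and longitude difference Δλ = -112.616°:
cos c = sin φ₁ sin φ₂ + cos φ₁ cos φ₂ cos Δλ = (-0.2313)(0.7198) + (0.9729)(0.6942)(-0.3846) = -0.42619,
so c = arccos(-0.42619) = 2.01107 rad.
So the angular separation is 2.0111 rad.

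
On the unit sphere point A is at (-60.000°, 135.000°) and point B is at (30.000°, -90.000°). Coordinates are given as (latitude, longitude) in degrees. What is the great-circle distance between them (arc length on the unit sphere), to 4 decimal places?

2.4027

Let φ₁ = -1.0472 rad, φ₂ = 0.5236 rad, and Δλ = 2.3562 rad.
Haversine: a = sin²(Δφ/2) + cos φ₁ cos φ₂ sin²(Δλ/2) = 0.5000 + (0.5000)(0.8660)(0.8536) = 0.86960.
Central angle c = 2·arcsin(√a) = 2.40268 rad.
On the unit sphere the arc length equals the central angle: 2.4027.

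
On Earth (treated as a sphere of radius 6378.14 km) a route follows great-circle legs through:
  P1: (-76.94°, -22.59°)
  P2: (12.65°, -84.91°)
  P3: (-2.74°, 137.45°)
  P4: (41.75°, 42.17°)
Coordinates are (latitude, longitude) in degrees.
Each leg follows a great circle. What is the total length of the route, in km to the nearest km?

Leg P1→P2: central angle 1.6819 rad, distance 10727.6 km.
Leg P2→P3: central angle 2.3900 rad, distance 15244.0 km.
Leg P3→P4: central angle 1.6714 rad, distance 10660.3 km.
Total: 10727.6 + 15244.0 + 10660.3 ≈ 36632 km.

36632 km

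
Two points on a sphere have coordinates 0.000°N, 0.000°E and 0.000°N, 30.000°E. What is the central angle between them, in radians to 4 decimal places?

With latitudes φ₁ = 0.000°, φ₂ = 0.000° and longitude difference Δλ = 30.000°:
Haversine: a = sin²(Δφ/2) + cos φ₁ cos φ₂ sin²(Δλ/2) = 0.0000 + (1.0000)(1.0000)(0.0670) = 0.06699.
Central angle c = 2·arcsin(√a) = 0.52360 rad.
So the angular separation is 0.5236 rad.

0.5236 rad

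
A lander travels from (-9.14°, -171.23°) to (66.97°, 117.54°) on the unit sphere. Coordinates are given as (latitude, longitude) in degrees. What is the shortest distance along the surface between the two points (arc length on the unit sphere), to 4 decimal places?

With latitudes φ₁ = -9.140°, φ₂ = 66.970° and longitude difference Δλ = -71.230°:
Haversine: a = sin²(Δφ/2) + cos φ₁ cos φ₂ sin²(Δλ/2) = 0.3800 + (0.9873)(0.3912)(0.3391) = 0.51095.
Central angle c = 2·arcsin(√a) = 1.59270 rad.
On the unit sphere the arc length equals the central angle: 1.5927.

1.5927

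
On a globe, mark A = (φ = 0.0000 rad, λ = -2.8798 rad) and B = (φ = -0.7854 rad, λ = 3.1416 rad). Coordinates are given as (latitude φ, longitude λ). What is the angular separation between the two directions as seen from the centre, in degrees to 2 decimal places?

46.92°

With latitudes φ₁ = 0.000°, φ₂ = -45.000° and longitude difference Δλ = -14.999°:
Haversine: a = sin²(Δφ/2) + cos φ₁ cos φ₂ sin²(Δλ/2) = 0.1464 + (1.0000)(0.7071)(0.0170) = 0.15849.
Central angle c = 2·arcsin(√a) = 0.81892 rad.
So the angular separation is 46.92°.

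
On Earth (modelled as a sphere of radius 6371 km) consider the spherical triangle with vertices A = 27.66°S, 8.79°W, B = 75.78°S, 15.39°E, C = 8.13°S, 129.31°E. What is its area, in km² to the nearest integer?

31639037 km²

Side lengths (central angles): a = 1.5323, b = 2.1981, c = 0.8652 rad; semiperimeter s = 2.2978.
By l'Huilier's theorem, tan(E/4) = √[tan(s/2) tan((s−a)/2) tan((s−b)/2) tan((s−c)/2)], giving spherical excess E = 0.7795 rad.
Area = E·R² = 0.7795 × (6371)² ≈ 31639037 km².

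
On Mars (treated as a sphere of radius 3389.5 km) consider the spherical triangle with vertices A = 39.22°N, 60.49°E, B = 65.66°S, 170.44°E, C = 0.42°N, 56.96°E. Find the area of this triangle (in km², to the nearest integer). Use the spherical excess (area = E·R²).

Side lengths (central angles): a = 1.7425, b = 0.6795, c = 2.3255 rad; semiperimeter s = 2.3738.
By l'Huilier's theorem, tan(E/4) = √[tan(s/2) tan((s−a)/2) tan((s−b)/2) tan((s−c)/2)], giving spherical excess E = 0.5903 rad.
Area = E·R² = 0.5903 × (3389.5)² ≈ 6781357 km².

6781357 km²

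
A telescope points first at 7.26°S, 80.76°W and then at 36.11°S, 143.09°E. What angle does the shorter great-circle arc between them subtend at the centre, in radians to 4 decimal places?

2.0984 rad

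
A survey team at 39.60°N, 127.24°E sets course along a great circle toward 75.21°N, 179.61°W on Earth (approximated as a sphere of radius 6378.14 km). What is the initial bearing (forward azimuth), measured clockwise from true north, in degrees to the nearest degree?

18°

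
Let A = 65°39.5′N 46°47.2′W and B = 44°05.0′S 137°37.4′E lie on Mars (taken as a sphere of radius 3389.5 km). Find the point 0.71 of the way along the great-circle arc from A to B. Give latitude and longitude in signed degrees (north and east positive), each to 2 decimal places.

1.71°, 141.15°

Central angle δ = 2.7627 rad. Interpolating on the sphere with fraction f = 0.71:
P = [sin((1−f)δ)·A + sin(fδ)·B] / sin δ = 1.9414·A + 2.4995·B in Cartesian coordinates,
giving P = (-0.7785, 0.6270, 0.0299), i.e. latitude 1.71°, longitude 141.15°.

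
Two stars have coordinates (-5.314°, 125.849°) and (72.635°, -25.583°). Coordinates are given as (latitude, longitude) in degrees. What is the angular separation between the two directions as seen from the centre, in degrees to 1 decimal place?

110.4°

In radians: φ₁ = -0.0927, φ₂ = 1.2677, Δλ = -151.432° = -2.6430 rad.
Haversine: a = sin²(Δφ/2) + cos φ₁ cos φ₂ sin²(Δλ/2) = 0.3956 + (0.9957)(0.2985)(0.9391) = 0.67469.
Central angle c = 2·arcsin(√a) = 1.92771 rad.
So the angular separation is 110.4°.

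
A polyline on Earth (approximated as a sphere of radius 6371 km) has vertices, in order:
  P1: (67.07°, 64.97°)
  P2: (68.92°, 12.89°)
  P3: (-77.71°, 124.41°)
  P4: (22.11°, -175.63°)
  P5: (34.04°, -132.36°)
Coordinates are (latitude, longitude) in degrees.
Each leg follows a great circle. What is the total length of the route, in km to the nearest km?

Leg P1→P2: central angle 0.3318 rad, distance 2113.7 km.
Leg P2→P3: central angle 2.7928 rad, distance 17792.8 km.
Leg P3→P4: central angle 1.8432 rad, distance 11743.0 km.
Leg P4→P5: central angle 0.6924 rad, distance 4411.6 km.
Total: 2113.7 + 17792.8 + 11743.0 + 4411.6 ≈ 36061 km.

36061 km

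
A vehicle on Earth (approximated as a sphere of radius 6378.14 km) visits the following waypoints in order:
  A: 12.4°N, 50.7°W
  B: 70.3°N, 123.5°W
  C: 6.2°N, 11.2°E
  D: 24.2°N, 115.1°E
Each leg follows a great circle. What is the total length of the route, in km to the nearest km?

30086 km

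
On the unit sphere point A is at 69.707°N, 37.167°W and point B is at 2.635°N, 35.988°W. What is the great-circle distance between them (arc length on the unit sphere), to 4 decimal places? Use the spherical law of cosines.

With latitudes φ₁ = 69.707°, φ₂ = 2.635° and longitude difference Δλ = 1.179°:
cos c = sin φ₁ sin φ₂ + cos φ₁ cos φ₂ cos Δλ = (0.9379)(0.0460) + (0.3468)(0.9989)(0.9998) = 0.38950,
so c = arccos(0.38950) = 1.17071 rad.
On the unit sphere the arc length equals the central angle: 1.1707.

1.1707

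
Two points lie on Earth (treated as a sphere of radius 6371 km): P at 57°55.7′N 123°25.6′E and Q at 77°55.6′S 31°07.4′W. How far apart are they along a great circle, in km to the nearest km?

17599 km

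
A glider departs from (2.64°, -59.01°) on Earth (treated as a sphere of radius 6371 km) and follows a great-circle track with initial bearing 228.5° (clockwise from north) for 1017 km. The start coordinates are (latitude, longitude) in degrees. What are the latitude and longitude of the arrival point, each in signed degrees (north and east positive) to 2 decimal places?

-3.42°, -65.86°

Angular distance δ = d/R = 1017/6371 = 0.15963 rad; initial bearing θ = 3.9881 rad.
sin φ₂ = sin φ₁ cos δ + cos φ₁ sin δ cos θ = (0.0461)(0.9873) + (0.9989)(0.1590)(-0.6626) = -0.0597, so φ₂ = -3.42°.
Δλ = atan2(sin θ sin δ cos φ₁, cos δ − sin φ₁ sin φ₂) = atan2(-0.1189, 0.9900) = -6.849°.
λ₂ = -59.010° − 6.849° = -65.86°.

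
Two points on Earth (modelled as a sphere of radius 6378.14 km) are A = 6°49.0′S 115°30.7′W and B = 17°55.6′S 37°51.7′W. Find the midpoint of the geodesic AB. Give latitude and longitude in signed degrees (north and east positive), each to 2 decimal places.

Central angle δ = 1.3299 rad. Interpolating on the sphere with fraction f = 0.5:
P = [sin((1−f)δ)·A + sin(fδ)·B] / sin δ = 0.6354·A + 0.6354·B in Cartesian coordinates,
giving P = (0.2055, -0.9404, -0.2710), i.e. latitude -15.72°, longitude -77.67°.

-15.72°, -77.67°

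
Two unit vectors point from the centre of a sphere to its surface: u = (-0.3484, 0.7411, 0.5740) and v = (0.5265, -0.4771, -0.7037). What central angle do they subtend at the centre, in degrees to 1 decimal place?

u·v = -0.9409; |u| = 1.0000, |v| = 1.0000.
cos θ = (u·v)/(|u||v|) = -0.9409, so θ = 160.2°.

160.2°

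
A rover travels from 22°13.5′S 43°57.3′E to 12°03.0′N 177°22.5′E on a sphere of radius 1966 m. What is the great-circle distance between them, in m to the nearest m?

With latitudes φ₁ = -22.225°, φ₂ = 12.050° and longitude difference Δλ = 133.420°:
cos c = sin φ₁ sin φ₂ + cos φ₁ cos φ₂ cos Δλ = (-0.3782)(0.2088) + (0.9257)(0.9780)(-0.6873) = -0.70122,
so c = arccos(-0.70122) = 2.34790 rad.
Distance = R·c = 1966 × 2.3479 ≈ 4616 m.

4616 m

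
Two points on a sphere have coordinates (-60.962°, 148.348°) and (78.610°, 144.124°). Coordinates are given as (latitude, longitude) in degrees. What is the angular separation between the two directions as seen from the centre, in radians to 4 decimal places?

2.4364 rad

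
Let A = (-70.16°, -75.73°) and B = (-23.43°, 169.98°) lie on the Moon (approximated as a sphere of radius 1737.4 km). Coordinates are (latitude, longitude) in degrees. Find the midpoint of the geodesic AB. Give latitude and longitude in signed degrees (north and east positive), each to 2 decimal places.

The central angle between A and B is δ = 1.3223 rad.
With f = 0.5, the slerp weights are sin((1−f)δ)/sin δ = 0.6335 and sin(fδ)/sin δ = 0.6335.
Weighted sum of the unit vectors: (0.6335)·(0.0837,-0.3289,-0.9406) + (0.6335)·(-0.9036,0.1596,-0.3976) = (-0.5194, -0.1072, -0.8478).
Converting back: φ = atan2(z, √(x²+y²)) = -57.97°, λ = atan2(y, x) = -168.33°.

-57.97°, -168.33°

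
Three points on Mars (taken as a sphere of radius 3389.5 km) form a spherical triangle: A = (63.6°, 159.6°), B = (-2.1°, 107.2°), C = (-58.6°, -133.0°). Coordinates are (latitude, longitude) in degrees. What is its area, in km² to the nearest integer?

25992633 km²

Side lengths (central angles): a = 1.8003, b = 2.3125, c = 1.3302 rad; semiperimeter s = 2.7215.
By l'Huilier's theorem, tan(E/4) = √[tan(s/2) tan((s−a)/2) tan((s−b)/2) tan((s−c)/2)], giving spherical excess E = 2.2625 rad.
Area = E·R² = 2.2625 × (3389.5)² ≈ 25992633 km².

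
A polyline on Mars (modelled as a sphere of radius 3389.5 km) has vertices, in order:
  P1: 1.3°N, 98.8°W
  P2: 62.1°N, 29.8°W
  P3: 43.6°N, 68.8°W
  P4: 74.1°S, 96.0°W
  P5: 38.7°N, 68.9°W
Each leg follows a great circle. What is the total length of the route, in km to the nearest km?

Leg P1→P2: central angle 1.3820 rad, distance 4684.2 km.
Leg P2→P3: central angle 0.5099 rad, distance 1728.2 km.
Leg P3→P4: central angle 2.0792 rad, distance 7047.4 km.
Leg P4→P5: central angle 1.9943 rad, distance 6759.8 km.
Total: 4684.2 + 1728.2 + 7047.4 + 6759.8 ≈ 20220 km.

20220 km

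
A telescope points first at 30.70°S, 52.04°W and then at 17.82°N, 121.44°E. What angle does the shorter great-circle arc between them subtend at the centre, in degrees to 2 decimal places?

165.82°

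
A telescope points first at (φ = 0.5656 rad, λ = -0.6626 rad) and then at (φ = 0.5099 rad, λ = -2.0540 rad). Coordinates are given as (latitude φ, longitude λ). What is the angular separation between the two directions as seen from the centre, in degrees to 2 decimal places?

66.85°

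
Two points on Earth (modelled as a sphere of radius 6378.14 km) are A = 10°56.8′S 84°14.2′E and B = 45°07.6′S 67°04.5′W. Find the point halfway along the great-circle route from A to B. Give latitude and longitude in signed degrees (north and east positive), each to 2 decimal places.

The central angle between A and B is δ = 2.0636 rad.
With f = 0.5, the slerp weights are sin((1−f)δ)/sin δ = 0.9741 and sin(fδ)/sin δ = 0.9741.
Weighted sum of the unit vectors: (0.9741)·(0.0986,0.9768,-0.1899) + (0.9741)·(0.2748,-0.6498,-0.7087) = (0.3638, 0.3186, -0.8753).
Converting back: φ = atan2(z, √(x²+y²)) = -61.08°, λ = atan2(y, x) = 41.21°.

-61.08°, 41.21°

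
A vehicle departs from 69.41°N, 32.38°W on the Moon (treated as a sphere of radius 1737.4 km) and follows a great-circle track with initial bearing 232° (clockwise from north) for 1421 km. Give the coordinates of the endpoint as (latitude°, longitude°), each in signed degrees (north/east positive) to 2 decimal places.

Angular distance δ = d/R = 1421/1737.4 = 0.81789 rad; initial bearing θ = 4.0492 rad.
sin φ₂ = sin φ₁ cos δ + cos φ₁ sin δ cos θ = (0.9361)(0.6838) + (0.3517)(0.7297)(-0.6157) = 0.4821, so φ₂ = 28.82°.
Δλ = atan2(sin θ sin δ cos φ₁, cos δ − sin φ₁ sin φ₂) = atan2(-0.2022, 0.2325) = -41.020°.
λ₂ = -32.380° − 41.020° = -73.40°.

28.82°, -73.40°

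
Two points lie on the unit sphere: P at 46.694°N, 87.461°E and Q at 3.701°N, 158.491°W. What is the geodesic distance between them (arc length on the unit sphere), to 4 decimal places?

With latitudes φ₁ = 46.694°, φ₂ = 3.701° and longitude difference Δλ = 114.048°:
Haversine: a = sin²(Δφ/2) + cos φ₁ cos φ₂ sin²(Δλ/2) = 0.1343 + (0.6859)(0.9979)(0.7038) = 0.61597.
Central angle c = 2·arcsin(√a) = 1.80488 rad.
On the unit sphere the arc length equals the central angle: 1.8049.

1.8049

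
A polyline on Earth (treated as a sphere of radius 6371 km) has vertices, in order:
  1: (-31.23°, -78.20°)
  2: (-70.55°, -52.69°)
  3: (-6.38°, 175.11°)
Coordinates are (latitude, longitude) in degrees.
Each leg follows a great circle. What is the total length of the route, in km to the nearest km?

Leg 1→2: central angle 0.7290 rad, distance 4644.3 km.
Leg 2→3: central angle 1.6886 rad, distance 10757.9 km.
Total: 4644.3 + 10757.9 ≈ 15402 km.

15402 km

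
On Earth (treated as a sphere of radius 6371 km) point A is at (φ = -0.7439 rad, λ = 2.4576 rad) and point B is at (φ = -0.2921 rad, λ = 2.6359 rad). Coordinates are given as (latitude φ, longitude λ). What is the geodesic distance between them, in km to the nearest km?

3037 km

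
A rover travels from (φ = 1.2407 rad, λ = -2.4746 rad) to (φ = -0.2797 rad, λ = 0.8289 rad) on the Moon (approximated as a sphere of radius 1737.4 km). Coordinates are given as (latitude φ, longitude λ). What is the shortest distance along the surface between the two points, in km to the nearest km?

With latitudes φ₁ = 71.087°, φ₂ = -16.026° and longitude difference Δλ = -170.723°:
Haversine: a = sin²(Δφ/2) + cos φ₁ cos φ₂ sin²(Δλ/2) = 0.4748 + (0.3241)(0.9611)(0.9935) = 0.78431.
Central angle c = 2·arcsin(√a) = 2.17563 rad.
Distance = R·c = 1737.4 × 2.1756 ≈ 3780 km.

3780 km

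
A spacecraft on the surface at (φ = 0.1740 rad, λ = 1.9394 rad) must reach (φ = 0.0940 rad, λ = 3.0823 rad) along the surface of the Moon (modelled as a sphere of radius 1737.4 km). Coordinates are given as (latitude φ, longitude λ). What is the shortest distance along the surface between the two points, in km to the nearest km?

1970 km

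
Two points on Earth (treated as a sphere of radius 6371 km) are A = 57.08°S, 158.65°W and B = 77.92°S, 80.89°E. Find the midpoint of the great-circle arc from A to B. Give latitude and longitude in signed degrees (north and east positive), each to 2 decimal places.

-75.41°, 178.94°

The central angle between A and B is δ = 0.7026 rad.
With f = 0.5, the slerp weights are sin((1−f)δ)/sin δ = 0.5325 and sin(fδ)/sin δ = 0.5325.
Weighted sum of the unit vectors: (0.5325)·(-0.5062,-0.1979,-0.8394) + (0.5325)·(0.0331,0.2066,-0.9779) = (-0.2519, 0.0047, -0.9677).
Converting back: φ = atan2(z, √(x²+y²)) = -75.41°, λ = atan2(y, x) = 178.94°.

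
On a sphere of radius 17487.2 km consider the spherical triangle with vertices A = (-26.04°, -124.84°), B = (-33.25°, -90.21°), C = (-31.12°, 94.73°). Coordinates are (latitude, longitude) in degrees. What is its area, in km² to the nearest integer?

Side lengths (central angles): a = 2.0152, b = 1.9455, c = 0.5375 rad; semiperimeter s = 2.2491.
By l'Huilier's theorem, tan(E/4) = √[tan(s/2) tan((s−a)/2) tan((s−b)/2) tan((s−c)/2)], giving spherical excess E = 0.8204 rad.
Area = E·R² = 0.8204 × (17487.2)² ≈ 250876691 km².

250876691 km²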